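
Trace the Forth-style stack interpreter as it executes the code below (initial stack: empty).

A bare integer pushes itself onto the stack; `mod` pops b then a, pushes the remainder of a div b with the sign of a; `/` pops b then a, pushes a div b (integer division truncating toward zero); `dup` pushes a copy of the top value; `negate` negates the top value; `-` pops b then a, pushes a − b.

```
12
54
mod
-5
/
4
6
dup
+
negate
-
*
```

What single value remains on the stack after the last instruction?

12     : [12]
54     : [12, 54]
mod    : [12]
-5     : [12, -5]
/      : [-2]
4      : [-2, 4]
6      : [-2, 4, 6]
dup    : [-2, 4, 6, 6]
+      : [-2, 4, 12]
negate : [-2, 4, -12]
-      : [-2, 16]
*      : [-32]

-32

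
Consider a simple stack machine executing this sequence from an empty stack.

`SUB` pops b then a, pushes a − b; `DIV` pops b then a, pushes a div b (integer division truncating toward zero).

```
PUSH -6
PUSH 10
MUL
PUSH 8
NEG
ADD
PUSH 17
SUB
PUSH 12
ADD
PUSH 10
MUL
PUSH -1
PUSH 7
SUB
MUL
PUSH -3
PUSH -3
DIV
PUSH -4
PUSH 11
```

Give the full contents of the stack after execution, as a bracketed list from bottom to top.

PUSH -6 -> -6
PUSH 10 -> -6 10
MUL     -> -60
PUSH 8  -> -60 8
NEG     -> -60 -8
ADD     -> -68
PUSH 17 -> -68 17
SUB     -> -85
PUSH 12 -> -85 12
ADD     -> -73
PUSH 10 -> -73 10
MUL     -> -730
PUSH -1 -> -730 -1
PUSH 7  -> -730 -1 7
SUB     -> -730 -8
MUL     -> 5840
PUSH -3 -> 5840 -3
PUSH -3 -> 5840 -3 -3
DIV     -> 5840 1
PUSH -4 -> 5840 1 -4
PUSH 11 -> 5840 1 -4 11

[5840, 1, -4, 11]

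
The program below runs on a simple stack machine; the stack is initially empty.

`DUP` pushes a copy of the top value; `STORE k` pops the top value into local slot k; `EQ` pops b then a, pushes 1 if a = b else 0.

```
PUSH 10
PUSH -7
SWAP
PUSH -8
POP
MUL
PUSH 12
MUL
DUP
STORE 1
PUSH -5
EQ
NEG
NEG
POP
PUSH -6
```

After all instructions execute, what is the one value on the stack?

-6

PUSH 10 → 10
PUSH -7 → 10 -7
SWAP    → -7 10
PUSH -8 → -7 10 -8
POP     → -7 10
MUL     → -70
PUSH 12 → -70 12
MUL     → -840
DUP     → -840 -840
STORE 1 → -840
PUSH -5 → -840 -5
EQ      → 0
NEG     → 0
NEG     → 0
POP     → (empty)
PUSH -6 → -6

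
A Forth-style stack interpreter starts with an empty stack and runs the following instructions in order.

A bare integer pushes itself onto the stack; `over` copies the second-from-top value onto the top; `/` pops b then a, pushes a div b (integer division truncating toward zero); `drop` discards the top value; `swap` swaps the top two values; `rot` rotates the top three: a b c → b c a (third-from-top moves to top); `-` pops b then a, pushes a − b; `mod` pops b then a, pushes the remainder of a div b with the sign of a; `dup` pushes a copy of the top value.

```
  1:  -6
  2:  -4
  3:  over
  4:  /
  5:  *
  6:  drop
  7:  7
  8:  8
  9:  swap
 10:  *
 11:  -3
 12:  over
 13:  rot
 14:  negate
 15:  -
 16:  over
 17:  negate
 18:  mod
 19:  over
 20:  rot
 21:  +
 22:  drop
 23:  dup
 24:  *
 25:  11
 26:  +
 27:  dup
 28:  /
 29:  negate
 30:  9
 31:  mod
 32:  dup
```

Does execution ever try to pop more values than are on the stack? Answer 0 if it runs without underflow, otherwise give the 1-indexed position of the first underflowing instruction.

-6     → -6
-4     → -6 -4
over   → -6 -4 -6
/      → -6 0
*      → 0
drop   → (empty)
7      → 7
8      → 7 8
swap   → 8 7
*      → 56
-3     → 56 -3
over   → 56 -3 56
rot    → -3 56 56
negate → -3 56 -56
-      → -3 112
over   → -3 112 -3
negate → -3 112 3
mod    → -3 1
over   → -3 1 -3
rot    → 1 -3 -3
+      → 1 -6
drop   → 1
dup    → 1 1
*      → 1
11     → 1 11
+      → 12
dup    → 12 12
/      → 1
negate → -1
9      → -1 9
mod    → -1
dup    → -1 -1

0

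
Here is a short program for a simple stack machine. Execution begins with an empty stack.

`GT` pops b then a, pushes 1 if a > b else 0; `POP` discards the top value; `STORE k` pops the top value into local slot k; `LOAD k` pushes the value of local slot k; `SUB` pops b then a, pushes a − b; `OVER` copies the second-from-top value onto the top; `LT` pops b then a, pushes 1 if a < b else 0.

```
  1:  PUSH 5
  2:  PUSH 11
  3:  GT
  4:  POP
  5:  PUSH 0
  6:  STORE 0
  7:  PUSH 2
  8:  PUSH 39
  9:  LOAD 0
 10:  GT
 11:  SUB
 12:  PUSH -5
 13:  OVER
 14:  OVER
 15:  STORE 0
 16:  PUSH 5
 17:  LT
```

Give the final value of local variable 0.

-5

PUSH 5   5
PUSH 11  5 11
GT       0
POP      (empty)
PUSH 0   0
STORE 0  (empty)
PUSH 2   2
PUSH 39  2 39
LOAD 0   2 39 0
GT       2 1
SUB      1
PUSH -5  1 -5
OVER     1 -5 1
OVER     1 -5 1 -5
STORE 0  1 -5 1
PUSH 5   1 -5 1 5
LT       1 -5 1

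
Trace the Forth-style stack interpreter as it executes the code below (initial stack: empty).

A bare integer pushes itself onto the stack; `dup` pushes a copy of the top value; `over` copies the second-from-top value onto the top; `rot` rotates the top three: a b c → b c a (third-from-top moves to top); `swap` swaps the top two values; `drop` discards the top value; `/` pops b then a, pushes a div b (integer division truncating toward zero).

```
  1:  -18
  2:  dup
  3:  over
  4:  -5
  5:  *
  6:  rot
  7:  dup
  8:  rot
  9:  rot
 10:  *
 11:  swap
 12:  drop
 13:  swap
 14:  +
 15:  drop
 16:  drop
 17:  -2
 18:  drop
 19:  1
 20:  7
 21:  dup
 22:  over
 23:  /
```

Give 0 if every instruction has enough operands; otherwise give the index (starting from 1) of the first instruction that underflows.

16

-18  : [-18]
dup  : [-18, -18]
over : [-18, -18, -18]
-5   : [-18, -18, -18, -5]
*    : [-18, -18, 90]
rot  : [-18, 90, -18]
dup  : [-18, 90, -18, -18]
rot  : [-18, -18, -18, 90]
rot  : [-18, -18, 90, -18]
*    : [-18, -18, -1620]
swap : [-18, -1620, -18]
drop : [-18, -1620]
swap : [-1620, -18]
+    : [-1638]
drop : []
drop  — needs 1 operand, stack has 0 → underflow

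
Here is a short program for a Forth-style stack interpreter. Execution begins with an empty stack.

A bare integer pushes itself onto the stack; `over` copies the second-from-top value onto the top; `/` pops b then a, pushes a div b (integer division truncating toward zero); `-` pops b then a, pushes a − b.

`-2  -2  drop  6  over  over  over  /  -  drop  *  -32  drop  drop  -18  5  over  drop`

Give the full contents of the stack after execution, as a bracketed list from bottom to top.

-2   : -2
-2   : -2 -2
drop : -2
6    : -2 6
over : -2 6 -2
over : -2 6 -2 6
over : -2 6 -2 6 -2
/    : -2 6 -2 -3
-    : -2 6 1
drop : -2 6
*    : -12
-32  : -12 -32
drop : -12
drop : (empty)
-18  : -18
5    : -18 5
over : -18 5 -18
drop : -18 5

[-18, 5]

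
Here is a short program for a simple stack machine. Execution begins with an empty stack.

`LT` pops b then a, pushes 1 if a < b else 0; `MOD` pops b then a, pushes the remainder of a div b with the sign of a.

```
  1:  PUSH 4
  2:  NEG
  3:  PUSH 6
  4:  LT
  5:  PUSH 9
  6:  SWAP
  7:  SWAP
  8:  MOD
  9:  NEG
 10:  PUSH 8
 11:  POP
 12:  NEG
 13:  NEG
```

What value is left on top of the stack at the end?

-1

PUSH 4 → 4
NEG    → -4
PUSH 6 → -4 6
LT     → 1
PUSH 9 → 1 9
SWAP   → 9 1
SWAP   → 1 9
MOD    → 1
NEG    → -1
PUSH 8 → -1 8
POP    → -1
NEG    → 1
NEG    → -1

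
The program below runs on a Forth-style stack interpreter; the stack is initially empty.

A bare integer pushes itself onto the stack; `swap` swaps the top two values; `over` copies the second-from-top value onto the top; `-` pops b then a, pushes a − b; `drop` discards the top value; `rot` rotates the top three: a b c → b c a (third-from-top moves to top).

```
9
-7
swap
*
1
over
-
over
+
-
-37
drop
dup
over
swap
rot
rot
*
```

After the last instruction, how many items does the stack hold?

2

9     [9]
-7    [9, -7]
swap  [-7, 9]
*     [-63]
1     [-63, 1]
over  [-63, 1, -63]
-     [-63, 64]
over  [-63, 64, -63]
+     [-63, 1]
-     [-64]
-37   [-64, -37]
drop  [-64]
dup   [-64, -64]
over  [-64, -64, -64]
swap  [-64, -64, -64]
rot   [-64, -64, -64]
rot   [-64, -64, -64]
*     [-64, 4096]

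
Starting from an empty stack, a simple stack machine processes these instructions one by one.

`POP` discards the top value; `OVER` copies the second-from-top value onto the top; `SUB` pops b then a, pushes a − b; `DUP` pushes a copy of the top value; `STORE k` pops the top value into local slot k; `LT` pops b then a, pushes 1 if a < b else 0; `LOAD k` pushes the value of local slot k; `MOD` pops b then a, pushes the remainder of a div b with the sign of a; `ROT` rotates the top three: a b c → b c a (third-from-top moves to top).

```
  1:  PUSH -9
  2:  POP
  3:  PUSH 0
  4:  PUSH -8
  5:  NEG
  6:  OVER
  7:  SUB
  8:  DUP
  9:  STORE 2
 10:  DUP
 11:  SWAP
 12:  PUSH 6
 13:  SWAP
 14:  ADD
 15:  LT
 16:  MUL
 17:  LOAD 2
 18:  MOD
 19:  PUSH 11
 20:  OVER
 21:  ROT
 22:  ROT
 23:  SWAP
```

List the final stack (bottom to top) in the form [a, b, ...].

PUSH -9 -> -9
POP     -> (empty)
PUSH 0  -> 0
PUSH -8 -> 0 -8
NEG     -> 0 8
OVER    -> 0 8 0
SUB     -> 0 8
DUP     -> 0 8 8
STORE 2 -> 0 8
DUP     -> 0 8 8
SWAP    -> 0 8 8
PUSH 6  -> 0 8 8 6
SWAP    -> 0 8 6 8
ADD     -> 0 8 14
LT      -> 0 1
MUL     -> 0
LOAD 2  -> 0 8
MOD     -> 0
PUSH 11 -> 0 11
OVER    -> 0 11 0
ROT     -> 11 0 0
ROT     -> 0 0 11
SWAP    -> 0 11 0

[0, 11, 0]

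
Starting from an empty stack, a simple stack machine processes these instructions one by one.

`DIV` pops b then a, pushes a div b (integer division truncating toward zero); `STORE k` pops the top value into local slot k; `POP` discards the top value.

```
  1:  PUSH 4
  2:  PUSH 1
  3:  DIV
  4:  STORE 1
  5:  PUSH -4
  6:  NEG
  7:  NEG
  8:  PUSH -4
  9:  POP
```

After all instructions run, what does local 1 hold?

4

PUSH 4  → 4
PUSH 1  → 4 1
DIV     → 4
STORE 1 → (empty)
PUSH -4 → -4
NEG     → 4
NEG     → -4
PUSH -4 → -4 -4
POP     → -4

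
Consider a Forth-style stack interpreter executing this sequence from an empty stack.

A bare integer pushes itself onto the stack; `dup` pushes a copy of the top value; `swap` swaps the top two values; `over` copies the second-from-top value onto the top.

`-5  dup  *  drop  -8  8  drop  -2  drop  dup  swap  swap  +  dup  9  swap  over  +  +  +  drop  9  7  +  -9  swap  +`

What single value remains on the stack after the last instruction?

7

-5   : [-5]
dup  : [-5, -5]
*    : [25]
drop : []
-8   : [-8]
8    : [-8, 8]
drop : [-8]
-2   : [-8, -2]
drop : [-8]
dup  : [-8, -8]
swap : [-8, -8]
swap : [-8, -8]
+    : [-16]
dup  : [-16, -16]
9    : [-16, -16, 9]
swap : [-16, 9, -16]
over : [-16, 9, -16, 9]
+    : [-16, 9, -7]
+    : [-16, 2]
+    : [-14]
drop : []
9    : [9]
7    : [9, 7]
+    : [16]
-9   : [16, -9]
swap : [-9, 16]
+    : [7]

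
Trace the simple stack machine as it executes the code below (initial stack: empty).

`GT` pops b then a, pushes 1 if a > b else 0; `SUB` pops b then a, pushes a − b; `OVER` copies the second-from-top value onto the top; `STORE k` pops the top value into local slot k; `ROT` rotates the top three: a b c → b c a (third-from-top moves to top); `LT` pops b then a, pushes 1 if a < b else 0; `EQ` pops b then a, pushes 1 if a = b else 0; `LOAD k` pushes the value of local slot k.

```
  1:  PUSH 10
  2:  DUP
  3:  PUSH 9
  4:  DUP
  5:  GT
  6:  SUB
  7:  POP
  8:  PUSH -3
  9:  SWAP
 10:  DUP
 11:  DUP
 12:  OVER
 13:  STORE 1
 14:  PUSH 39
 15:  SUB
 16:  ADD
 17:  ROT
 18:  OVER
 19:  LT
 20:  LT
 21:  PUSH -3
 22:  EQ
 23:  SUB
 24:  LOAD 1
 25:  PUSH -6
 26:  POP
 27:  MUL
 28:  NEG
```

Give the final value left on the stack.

PUSH 10 -> 10
DUP     -> 10 10
PUSH 9  -> 10 10 9
DUP     -> 10 10 9 9
GT      -> 10 10 0
SUB     -> 10 10
POP     -> 10
PUSH -3 -> 10 -3
SWAP    -> -3 10
DUP     -> -3 10 10
DUP     -> -3 10 10 10
OVER    -> -3 10 10 10 10
STORE 1 -> -3 10 10 10
PUSH 39 -> -3 10 10 10 39
SUB     -> -3 10 10 -29
ADD     -> -3 10 -19
ROT     -> 10 -19 -3
OVER    -> 10 -19 -3 -19
LT      -> 10 -19 0
LT      -> 10 1
PUSH -3 -> 10 1 -3
EQ      -> 10 0
SUB     -> 10
LOAD 1  -> 10 10
PUSH -6 -> 10 10 -6
POP     -> 10 10
MUL     -> 100
NEG     -> -100

-100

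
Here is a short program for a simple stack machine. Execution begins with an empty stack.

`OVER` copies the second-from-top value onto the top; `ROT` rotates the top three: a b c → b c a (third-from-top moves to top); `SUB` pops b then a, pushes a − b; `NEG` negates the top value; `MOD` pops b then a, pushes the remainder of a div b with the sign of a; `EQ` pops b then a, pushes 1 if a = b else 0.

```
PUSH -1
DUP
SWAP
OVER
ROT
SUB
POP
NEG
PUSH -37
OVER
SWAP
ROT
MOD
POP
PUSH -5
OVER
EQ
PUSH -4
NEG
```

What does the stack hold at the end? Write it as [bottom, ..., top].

[1, 0, 4]

PUSH -1  : -1
DUP      : -1 -1
SWAP     : -1 -1
OVER     : -1 -1 -1
ROT      : -1 -1 -1
SUB      : -1 0
POP      : -1
NEG      : 1
PUSH -37 : 1 -37
OVER     : 1 -37 1
SWAP     : 1 1 -37
ROT      : 1 -37 1
MOD      : 1 0
POP      : 1
PUSH -5  : 1 -5
OVER     : 1 -5 1
EQ       : 1 0
PUSH -4  : 1 0 -4
NEG      : 1 0 4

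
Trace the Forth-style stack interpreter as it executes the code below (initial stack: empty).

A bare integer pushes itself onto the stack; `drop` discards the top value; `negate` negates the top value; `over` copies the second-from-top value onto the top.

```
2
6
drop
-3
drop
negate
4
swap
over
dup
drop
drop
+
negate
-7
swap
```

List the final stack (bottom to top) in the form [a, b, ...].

2      : 2
6      : 2 6
drop   : 2
-3     : 2 -3
drop   : 2
negate : -2
4      : -2 4
swap   : 4 -2
over   : 4 -2 4
dup    : 4 -2 4 4
drop   : 4 -2 4
drop   : 4 -2
+      : 2
negate : -2
-7     : -2 -7
swap   : -7 -2

[-7, -2]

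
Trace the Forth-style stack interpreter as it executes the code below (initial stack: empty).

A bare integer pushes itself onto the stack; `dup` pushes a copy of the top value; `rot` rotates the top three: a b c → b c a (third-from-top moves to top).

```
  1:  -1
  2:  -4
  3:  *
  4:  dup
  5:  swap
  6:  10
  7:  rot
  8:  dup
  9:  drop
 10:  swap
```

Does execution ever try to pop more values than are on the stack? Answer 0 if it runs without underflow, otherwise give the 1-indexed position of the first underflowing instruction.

0

-1   -> [-1]
-4   -> [-1, -4]
*    -> [4]
dup  -> [4, 4]
swap -> [4, 4]
10   -> [4, 4, 10]
rot  -> [4, 10, 4]
dup  -> [4, 10, 4, 4]
drop -> [4, 10, 4]
swap -> [4, 4, 10]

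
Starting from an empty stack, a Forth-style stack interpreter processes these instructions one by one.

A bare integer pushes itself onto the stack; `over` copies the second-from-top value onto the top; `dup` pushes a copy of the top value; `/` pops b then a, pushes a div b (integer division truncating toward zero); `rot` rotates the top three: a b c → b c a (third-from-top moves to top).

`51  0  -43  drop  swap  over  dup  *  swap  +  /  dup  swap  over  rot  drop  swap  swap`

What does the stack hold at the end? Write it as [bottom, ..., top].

[0, 0]

51   -> 51
0    -> 51 0
-43  -> 51 0 -43
drop -> 51 0
swap -> 0 51
over -> 0 51 0
dup  -> 0 51 0 0
*    -> 0 51 0
swap -> 0 0 51
+    -> 0 51
/    -> 0
dup  -> 0 0
swap -> 0 0
over -> 0 0 0
rot  -> 0 0 0
drop -> 0 0
swap -> 0 0
swap -> 0 0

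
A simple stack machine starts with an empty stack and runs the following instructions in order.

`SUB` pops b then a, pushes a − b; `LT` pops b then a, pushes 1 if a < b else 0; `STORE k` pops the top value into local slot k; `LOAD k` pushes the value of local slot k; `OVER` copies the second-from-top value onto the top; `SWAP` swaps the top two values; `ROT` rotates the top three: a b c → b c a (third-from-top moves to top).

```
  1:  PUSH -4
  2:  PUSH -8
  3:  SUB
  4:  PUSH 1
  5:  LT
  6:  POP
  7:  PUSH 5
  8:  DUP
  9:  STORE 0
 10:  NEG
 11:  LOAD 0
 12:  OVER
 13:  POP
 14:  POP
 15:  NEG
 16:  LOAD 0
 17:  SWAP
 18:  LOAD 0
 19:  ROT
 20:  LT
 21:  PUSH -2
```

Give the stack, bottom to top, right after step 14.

[-5]

PUSH -4 : [-4]
PUSH -8 : [-4, -8]
SUB     : [4]
PUSH 1  : [4, 1]
LT      : [0]
POP     : []
PUSH 5  : [5]
DUP     : [5, 5]
STORE 0 : [5]
NEG     : [-5]
LOAD 0  : [-5, 5]
OVER    : [-5, 5, -5]
POP     : [-5, 5]
POP     : [-5]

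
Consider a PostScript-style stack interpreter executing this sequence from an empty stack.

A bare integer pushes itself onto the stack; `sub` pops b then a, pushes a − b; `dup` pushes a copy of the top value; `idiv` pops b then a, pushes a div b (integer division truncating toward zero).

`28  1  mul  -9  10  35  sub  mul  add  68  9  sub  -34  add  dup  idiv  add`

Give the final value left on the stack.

254

28   → 28
1    → 28 1
mul  → 28
-9   → 28 -9
10   → 28 -9 10
35   → 28 -9 10 35
sub  → 28 -9 -25
mul  → 28 225
add  → 253
68   → 253 68
9    → 253 68 9
sub  → 253 59
-34  → 253 59 -34
add  → 253 25
dup  → 253 25 25
idiv → 253 1
add  → 254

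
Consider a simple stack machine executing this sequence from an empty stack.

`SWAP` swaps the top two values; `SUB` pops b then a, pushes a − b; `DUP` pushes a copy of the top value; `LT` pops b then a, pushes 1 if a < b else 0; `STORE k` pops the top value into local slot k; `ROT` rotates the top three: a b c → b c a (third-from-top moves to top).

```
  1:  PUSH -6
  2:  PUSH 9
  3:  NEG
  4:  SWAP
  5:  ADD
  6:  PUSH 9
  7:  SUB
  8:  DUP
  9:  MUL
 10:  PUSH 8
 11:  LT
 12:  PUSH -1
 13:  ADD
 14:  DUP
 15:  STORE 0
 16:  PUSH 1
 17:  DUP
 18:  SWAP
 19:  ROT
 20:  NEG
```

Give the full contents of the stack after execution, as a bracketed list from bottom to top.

PUSH -6 : [-6]
PUSH 9  : [-6, 9]
NEG     : [-6, -9]
SWAP    : [-9, -6]
ADD     : [-15]
PUSH 9  : [-15, 9]
SUB     : [-24]
DUP     : [-24, -24]
MUL     : [576]
PUSH 8  : [576, 8]
LT      : [0]
PUSH -1 : [0, -1]
ADD     : [-1]
DUP     : [-1, -1]
STORE 0 : [-1]
PUSH 1  : [-1, 1]
DUP     : [-1, 1, 1]
SWAP    : [-1, 1, 1]
ROT     : [1, 1, -1]
NEG     : [1, 1, 1]

[1, 1, 1]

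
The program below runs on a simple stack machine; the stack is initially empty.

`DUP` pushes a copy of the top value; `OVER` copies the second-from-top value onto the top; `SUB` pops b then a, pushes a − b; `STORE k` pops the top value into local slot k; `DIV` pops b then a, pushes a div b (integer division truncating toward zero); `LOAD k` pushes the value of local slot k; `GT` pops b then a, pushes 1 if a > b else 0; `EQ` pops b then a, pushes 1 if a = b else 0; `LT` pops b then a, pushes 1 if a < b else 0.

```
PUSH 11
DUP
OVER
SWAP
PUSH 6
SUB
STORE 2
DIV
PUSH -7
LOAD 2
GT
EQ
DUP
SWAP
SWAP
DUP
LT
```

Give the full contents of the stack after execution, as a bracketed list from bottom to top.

[0, 0]

PUSH 11  11
DUP      11 11
OVER     11 11 11
SWAP     11 11 11
PUSH 6   11 11 11 6
SUB      11 11 5
STORE 2  11 11
DIV      1
PUSH -7  1 -7
LOAD 2   1 -7 5
GT       1 0
EQ       0
DUP      0 0
SWAP     0 0
SWAP     0 0
DUP      0 0 0
LT       0 0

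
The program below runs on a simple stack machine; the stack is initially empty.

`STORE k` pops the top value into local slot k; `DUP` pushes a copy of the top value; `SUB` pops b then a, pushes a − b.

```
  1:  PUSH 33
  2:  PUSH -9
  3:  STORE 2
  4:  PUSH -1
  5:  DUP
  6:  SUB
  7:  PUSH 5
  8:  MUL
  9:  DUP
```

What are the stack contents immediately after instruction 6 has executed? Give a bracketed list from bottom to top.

PUSH 33  [33]
PUSH -9  [33, -9]
STORE 2  [33]
PUSH -1  [33, -1]
DUP      [33, -1, -1]
SUB      [33, 0]

[33, 0]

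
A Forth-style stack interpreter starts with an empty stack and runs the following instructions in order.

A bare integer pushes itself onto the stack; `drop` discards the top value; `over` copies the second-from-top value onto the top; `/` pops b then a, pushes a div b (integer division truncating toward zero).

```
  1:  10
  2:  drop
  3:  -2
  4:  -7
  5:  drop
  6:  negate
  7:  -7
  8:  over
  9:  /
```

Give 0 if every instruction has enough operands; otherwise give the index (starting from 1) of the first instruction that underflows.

10     -> [10]
drop   -> []
-2     -> [-2]
-7     -> [-2, -7]
drop   -> [-2]
negate -> [2]
-7     -> [2, -7]
over   -> [2, -7, 2]
/      -> [2, -3]

0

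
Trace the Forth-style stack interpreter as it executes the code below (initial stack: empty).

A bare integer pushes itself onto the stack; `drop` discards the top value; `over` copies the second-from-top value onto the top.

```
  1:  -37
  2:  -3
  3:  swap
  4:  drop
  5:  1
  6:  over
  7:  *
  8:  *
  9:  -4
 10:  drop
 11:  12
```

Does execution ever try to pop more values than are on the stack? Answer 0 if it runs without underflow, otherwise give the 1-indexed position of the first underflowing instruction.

0

-37  : [-37]
-3   : [-37, -3]
swap : [-3, -37]
drop : [-3]
1    : [-3, 1]
over : [-3, 1, -3]
*    : [-3, -3]
*    : [9]
-4   : [9, -4]
drop : [9]
12   : [9, 12]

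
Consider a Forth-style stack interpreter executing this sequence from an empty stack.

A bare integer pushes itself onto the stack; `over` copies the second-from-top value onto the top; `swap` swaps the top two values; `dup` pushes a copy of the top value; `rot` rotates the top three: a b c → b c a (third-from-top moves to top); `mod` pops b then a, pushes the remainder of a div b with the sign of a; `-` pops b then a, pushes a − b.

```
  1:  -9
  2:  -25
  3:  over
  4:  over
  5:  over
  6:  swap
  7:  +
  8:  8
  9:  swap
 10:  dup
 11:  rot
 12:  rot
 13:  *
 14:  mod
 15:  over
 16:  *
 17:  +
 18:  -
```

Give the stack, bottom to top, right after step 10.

[-9, -25, -9, 8, -34, -34]

-9    -9
-25   -9 -25
over  -9 -25 -9
over  -9 -25 -9 -25
over  -9 -25 -9 -25 -9
swap  -9 -25 -9 -9 -25
+     -9 -25 -9 -34
8     -9 -25 -9 -34 8
swap  -9 -25 -9 8 -34
dup   -9 -25 -9 8 -34 -34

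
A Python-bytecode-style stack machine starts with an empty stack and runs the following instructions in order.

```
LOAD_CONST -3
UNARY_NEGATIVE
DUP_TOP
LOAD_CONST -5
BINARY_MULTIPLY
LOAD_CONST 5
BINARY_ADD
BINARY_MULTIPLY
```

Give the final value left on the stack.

-30

LOAD_CONST -3    -3
UNARY_NEGATIVE   3
DUP_TOP          3 3
LOAD_CONST -5    3 3 -5
BINARY_MULTIPLY  3 -15
LOAD_CONST 5     3 -15 5
BINARY_ADD       3 -10
BINARY_MULTIPLY  -30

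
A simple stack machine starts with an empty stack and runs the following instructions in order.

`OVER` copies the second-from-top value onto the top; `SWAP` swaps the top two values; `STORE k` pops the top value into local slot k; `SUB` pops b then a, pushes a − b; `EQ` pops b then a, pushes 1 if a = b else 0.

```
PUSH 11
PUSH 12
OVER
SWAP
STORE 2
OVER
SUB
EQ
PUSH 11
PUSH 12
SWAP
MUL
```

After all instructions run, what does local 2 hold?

12

PUSH 11 → [11]
PUSH 12 → [11, 12]
OVER    → [11, 12, 11]
SWAP    → [11, 11, 12]
STORE 2 → [11, 11]
OVER    → [11, 11, 11]
SUB     → [11, 0]
EQ      → [0]
PUSH 11 → [0, 11]
PUSH 12 → [0, 11, 12]
SWAP    → [0, 12, 11]
MUL     → [0, 132]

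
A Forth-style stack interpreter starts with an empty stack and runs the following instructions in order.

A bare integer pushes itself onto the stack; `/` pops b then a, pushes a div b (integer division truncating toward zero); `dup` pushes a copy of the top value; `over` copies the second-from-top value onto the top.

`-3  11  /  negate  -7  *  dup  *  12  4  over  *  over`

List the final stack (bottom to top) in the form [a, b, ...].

[0, 12, 48, 12]

-3     -> -3
11     -> -3 11
/      -> 0
negate -> 0
-7     -> 0 -7
*      -> 0
dup    -> 0 0
*      -> 0
12     -> 0 12
4      -> 0 12 4
over   -> 0 12 4 12
*      -> 0 12 48
over   -> 0 12 48 12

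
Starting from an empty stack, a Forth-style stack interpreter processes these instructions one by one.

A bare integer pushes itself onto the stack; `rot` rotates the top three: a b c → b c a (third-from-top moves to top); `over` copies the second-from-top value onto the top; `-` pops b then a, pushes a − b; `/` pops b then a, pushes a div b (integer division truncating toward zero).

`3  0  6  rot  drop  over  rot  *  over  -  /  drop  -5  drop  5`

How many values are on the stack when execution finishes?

1

3    -> 3
0    -> 3 0
6    -> 3 0 6
rot  -> 0 6 3
drop -> 0 6
over -> 0 6 0
rot  -> 6 0 0
*    -> 6 0
over -> 6 0 6
-    -> 6 -6
/    -> -1
drop -> (empty)
-5   -> -5
drop -> (empty)
5    -> 5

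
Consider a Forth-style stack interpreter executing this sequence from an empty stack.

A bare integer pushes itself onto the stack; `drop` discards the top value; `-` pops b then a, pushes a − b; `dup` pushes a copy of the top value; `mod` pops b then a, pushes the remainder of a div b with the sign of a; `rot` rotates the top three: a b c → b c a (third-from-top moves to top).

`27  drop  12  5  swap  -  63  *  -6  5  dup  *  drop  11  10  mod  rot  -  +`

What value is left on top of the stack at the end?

27   -> [27]
drop -> []
12   -> [12]
5    -> [12, 5]
swap -> [5, 12]
-    -> [-7]
63   -> [-7, 63]
*    -> [-441]
-6   -> [-441, -6]
5    -> [-441, -6, 5]
dup  -> [-441, -6, 5, 5]
*    -> [-441, -6, 25]
drop -> [-441, -6]
11   -> [-441, -6, 11]
10   -> [-441, -6, 11, 10]
mod  -> [-441, -6, 1]
rot  -> [-6, 1, -441]
-    -> [-6, 442]
+    -> [436]

436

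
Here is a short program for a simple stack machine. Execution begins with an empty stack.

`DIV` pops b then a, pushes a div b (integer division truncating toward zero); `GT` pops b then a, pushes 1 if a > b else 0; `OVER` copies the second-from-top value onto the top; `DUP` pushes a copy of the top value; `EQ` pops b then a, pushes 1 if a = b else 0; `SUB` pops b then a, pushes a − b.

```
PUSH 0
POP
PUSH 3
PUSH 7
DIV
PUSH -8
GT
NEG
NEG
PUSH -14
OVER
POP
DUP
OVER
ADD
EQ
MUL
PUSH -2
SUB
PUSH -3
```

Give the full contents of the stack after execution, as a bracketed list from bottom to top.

PUSH 0   → [0]
POP      → []
PUSH 3   → [3]
PUSH 7   → [3, 7]
DIV      → [0]
PUSH -8  → [0, -8]
GT       → [1]
NEG      → [-1]
NEG      → [1]
PUSH -14 → [1, -14]
OVER     → [1, -14, 1]
POP      → [1, -14]
DUP      → [1, -14, -14]
OVER     → [1, -14, -14, -14]
ADD      → [1, -14, -28]
EQ       → [1, 0]
MUL      → [0]
PUSH -2  → [0, -2]
SUB      → [2]
PUSH -3  → [2, -3]

[2, -3]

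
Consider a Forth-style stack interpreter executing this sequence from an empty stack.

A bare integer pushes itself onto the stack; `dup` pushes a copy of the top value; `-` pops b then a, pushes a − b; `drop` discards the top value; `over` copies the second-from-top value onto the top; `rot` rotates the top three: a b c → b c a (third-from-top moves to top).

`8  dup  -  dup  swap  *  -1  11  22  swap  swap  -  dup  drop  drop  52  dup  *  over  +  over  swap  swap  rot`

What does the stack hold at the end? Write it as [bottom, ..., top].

[0, 2703, -1, -1]

8    → [8]
dup  → [8, 8]
-    → [0]
dup  → [0, 0]
swap → [0, 0]
*    → [0]
-1   → [0, -1]
11   → [0, -1, 11]
22   → [0, -1, 11, 22]
swap → [0, -1, 22, 11]
swap → [0, -1, 11, 22]
-    → [0, -1, -11]
dup  → [0, -1, -11, -11]
drop → [0, -1, -11]
drop → [0, -1]
52   → [0, -1, 52]
dup  → [0, -1, 52, 52]
*    → [0, -1, 2704]
over → [0, -1, 2704, -1]
+    → [0, -1, 2703]
over → [0, -1, 2703, -1]
swap → [0, -1, -1, 2703]
swap → [0, -1, 2703, -1]
rot  → [0, 2703, -1, -1]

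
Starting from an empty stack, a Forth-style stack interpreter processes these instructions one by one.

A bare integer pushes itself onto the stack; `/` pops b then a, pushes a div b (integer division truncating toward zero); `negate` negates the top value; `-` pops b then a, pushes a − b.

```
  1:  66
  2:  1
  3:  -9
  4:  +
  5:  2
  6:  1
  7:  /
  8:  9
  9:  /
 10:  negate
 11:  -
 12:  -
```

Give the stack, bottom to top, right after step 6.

66 : [66]
1  : [66, 1]
-9 : [66, 1, -9]
+  : [66, -8]
2  : [66, -8, 2]
1  : [66, -8, 2, 1]

[66, -8, 2, 1]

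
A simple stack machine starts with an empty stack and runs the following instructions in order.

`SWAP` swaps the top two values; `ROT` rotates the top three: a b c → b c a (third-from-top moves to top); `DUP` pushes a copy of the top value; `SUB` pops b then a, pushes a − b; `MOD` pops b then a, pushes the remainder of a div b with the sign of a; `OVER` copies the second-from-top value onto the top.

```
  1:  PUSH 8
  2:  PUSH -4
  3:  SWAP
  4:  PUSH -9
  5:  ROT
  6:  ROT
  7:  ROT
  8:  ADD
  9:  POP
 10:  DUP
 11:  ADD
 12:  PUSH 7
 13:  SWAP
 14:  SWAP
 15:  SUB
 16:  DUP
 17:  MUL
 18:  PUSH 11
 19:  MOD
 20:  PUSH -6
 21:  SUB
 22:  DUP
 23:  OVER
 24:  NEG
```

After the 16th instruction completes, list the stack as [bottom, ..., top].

[-15, -15]

PUSH 8  : 8
PUSH -4 : 8 -4
SWAP    : -4 8
PUSH -9 : -4 8 -9
ROT     : 8 -9 -4
ROT     : -9 -4 8
ROT     : -4 8 -9
ADD     : -4 -1
POP     : -4
DUP     : -4 -4
ADD     : -8
PUSH 7  : -8 7
SWAP    : 7 -8
SWAP    : -8 7
SUB     : -15
DUP     : -15 -15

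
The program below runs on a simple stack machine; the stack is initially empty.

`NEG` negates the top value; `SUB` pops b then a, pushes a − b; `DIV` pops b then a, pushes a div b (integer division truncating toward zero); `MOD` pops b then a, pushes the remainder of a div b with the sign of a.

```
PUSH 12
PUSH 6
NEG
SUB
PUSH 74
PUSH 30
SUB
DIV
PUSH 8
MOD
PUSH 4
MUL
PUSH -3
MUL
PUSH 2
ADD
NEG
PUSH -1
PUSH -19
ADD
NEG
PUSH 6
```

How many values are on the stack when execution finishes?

PUSH 12  : 12
PUSH 6   : 12 6
NEG      : 12 -6
SUB      : 18
PUSH 74  : 18 74
PUSH 30  : 18 74 30
SUB      : 18 44
DIV      : 0
PUSH 8   : 0 8
MOD      : 0
PUSH 4   : 0 4
MUL      : 0
PUSH -3  : 0 -3
MUL      : 0
PUSH 2   : 0 2
ADD      : 2
NEG      : -2
PUSH -1  : -2 -1
PUSH -19 : -2 -1 -19
ADD      : -2 -20
NEG      : -2 20
PUSH 6   : -2 20 6

3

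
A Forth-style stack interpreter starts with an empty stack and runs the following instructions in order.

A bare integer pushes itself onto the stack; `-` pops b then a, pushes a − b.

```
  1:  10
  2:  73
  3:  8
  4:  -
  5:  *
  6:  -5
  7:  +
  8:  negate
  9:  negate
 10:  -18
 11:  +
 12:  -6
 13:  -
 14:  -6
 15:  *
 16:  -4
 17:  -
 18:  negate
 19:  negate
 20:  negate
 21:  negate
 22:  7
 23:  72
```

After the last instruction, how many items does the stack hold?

3

10     : [10]
73     : [10, 73]
8      : [10, 73, 8]
-      : [10, 65]
*      : [650]
-5     : [650, -5]
+      : [645]
negate : [-645]
negate : [645]
-18    : [645, -18]
+      : [627]
-6     : [627, -6]
-      : [633]
-6     : [633, -6]
*      : [-3798]
-4     : [-3798, -4]
-      : [-3794]
negate : [3794]
negate : [-3794]
negate : [3794]
negate : [-3794]
7      : [-3794, 7]
72     : [-3794, 7, 72]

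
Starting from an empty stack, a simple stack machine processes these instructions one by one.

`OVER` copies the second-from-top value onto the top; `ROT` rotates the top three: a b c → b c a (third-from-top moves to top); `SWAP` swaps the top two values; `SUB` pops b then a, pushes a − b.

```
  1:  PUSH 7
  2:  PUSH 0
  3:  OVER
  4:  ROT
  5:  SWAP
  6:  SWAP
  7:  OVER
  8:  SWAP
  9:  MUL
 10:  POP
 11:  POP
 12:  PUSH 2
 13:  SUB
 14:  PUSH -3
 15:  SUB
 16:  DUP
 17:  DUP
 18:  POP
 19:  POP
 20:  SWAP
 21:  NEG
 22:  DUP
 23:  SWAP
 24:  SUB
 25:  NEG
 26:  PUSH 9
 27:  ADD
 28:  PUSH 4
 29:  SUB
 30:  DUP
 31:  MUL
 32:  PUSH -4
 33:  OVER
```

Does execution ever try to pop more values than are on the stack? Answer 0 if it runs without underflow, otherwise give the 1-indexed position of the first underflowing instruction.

PUSH 7  -> [7]
PUSH 0  -> [7, 0]
OVER    -> [7, 0, 7]
ROT     -> [0, 7, 7]
SWAP    -> [0, 7, 7]
SWAP    -> [0, 7, 7]
OVER    -> [0, 7, 7, 7]
SWAP    -> [0, 7, 7, 7]
MUL     -> [0, 7, 49]
POP     -> [0, 7]
POP     -> [0]
PUSH 2  -> [0, 2]
SUB     -> [-2]
PUSH -3 -> [-2, -3]
SUB     -> [1]
DUP     -> [1, 1]
DUP     -> [1, 1, 1]
POP     -> [1, 1]
POP     -> [1]
SWAP  — needs 2 operands, stack has 1 → underflow

20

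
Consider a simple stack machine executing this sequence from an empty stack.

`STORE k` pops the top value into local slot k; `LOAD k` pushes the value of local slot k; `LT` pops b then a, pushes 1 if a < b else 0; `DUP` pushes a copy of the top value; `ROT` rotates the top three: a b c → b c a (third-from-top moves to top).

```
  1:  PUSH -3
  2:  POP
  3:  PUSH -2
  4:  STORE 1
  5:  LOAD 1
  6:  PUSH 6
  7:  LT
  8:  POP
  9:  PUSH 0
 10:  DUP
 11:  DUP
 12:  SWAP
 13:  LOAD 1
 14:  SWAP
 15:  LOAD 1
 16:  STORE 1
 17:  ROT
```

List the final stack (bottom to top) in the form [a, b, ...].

[0, -2, 0, 0]

PUSH -3 : [-3]
POP     : []
PUSH -2 : [-2]
STORE 1 : []
LOAD 1  : [-2]
PUSH 6  : [-2, 6]
LT      : [1]
POP     : []
PUSH 0  : [0]
DUP     : [0, 0]
DUP     : [0, 0, 0]
SWAP    : [0, 0, 0]
LOAD 1  : [0, 0, 0, -2]
SWAP    : [0, 0, -2, 0]
LOAD 1  : [0, 0, -2, 0, -2]
STORE 1 : [0, 0, -2, 0]
ROT     : [0, -2, 0, 0]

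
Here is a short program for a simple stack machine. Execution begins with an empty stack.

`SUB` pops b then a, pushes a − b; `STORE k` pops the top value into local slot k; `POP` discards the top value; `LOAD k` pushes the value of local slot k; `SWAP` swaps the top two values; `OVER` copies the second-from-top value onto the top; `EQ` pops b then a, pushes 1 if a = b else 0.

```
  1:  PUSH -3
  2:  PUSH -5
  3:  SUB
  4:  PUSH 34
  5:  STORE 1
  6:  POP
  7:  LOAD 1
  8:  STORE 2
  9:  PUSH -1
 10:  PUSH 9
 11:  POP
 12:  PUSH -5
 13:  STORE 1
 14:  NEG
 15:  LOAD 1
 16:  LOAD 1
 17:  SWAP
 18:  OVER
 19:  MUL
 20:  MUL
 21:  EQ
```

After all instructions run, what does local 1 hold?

-5

PUSH -3 : [-3]
PUSH -5 : [-3, -5]
SUB     : [2]
PUSH 34 : [2, 34]
STORE 1 : [2]
POP     : []
LOAD 1  : [34]
STORE 2 : []
PUSH -1 : [-1]
PUSH 9  : [-1, 9]
POP     : [-1]
PUSH -5 : [-1, -5]
STORE 1 : [-1]
NEG     : [1]
LOAD 1  : [1, -5]
LOAD 1  : [1, -5, -5]
SWAP    : [1, -5, -5]
OVER    : [1, -5, -5, -5]
MUL     : [1, -5, 25]
MUL     : [1, -125]
EQ      : [0]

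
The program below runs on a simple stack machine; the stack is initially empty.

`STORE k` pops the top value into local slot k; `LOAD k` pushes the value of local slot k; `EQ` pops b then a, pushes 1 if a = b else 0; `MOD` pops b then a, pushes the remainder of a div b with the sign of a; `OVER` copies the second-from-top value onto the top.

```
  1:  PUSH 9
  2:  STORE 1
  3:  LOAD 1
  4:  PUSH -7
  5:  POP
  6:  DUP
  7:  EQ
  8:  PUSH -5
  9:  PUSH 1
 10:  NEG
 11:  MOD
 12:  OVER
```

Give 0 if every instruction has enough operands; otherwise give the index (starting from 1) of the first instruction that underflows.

0

PUSH 9   [9]
STORE 1  []
LOAD 1   [9]
PUSH -7  [9, -7]
POP      [9]
DUP      [9, 9]
EQ       [1]
PUSH -5  [1, -5]
PUSH 1   [1, -5, 1]
NEG      [1, -5, -1]
MOD      [1, 0]
OVER     [1, 0, 1]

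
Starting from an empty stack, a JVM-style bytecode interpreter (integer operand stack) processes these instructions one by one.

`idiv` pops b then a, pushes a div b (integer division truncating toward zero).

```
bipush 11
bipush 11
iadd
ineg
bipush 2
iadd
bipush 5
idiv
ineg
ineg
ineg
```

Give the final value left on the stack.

4

bipush 11 : 11
bipush 11 : 11 11
iadd      : 22
ineg      : -22
bipush 2  : -22 2
iadd      : -20
bipush 5  : -20 5
idiv      : -4
ineg      : 4
ineg      : -4
ineg      : 4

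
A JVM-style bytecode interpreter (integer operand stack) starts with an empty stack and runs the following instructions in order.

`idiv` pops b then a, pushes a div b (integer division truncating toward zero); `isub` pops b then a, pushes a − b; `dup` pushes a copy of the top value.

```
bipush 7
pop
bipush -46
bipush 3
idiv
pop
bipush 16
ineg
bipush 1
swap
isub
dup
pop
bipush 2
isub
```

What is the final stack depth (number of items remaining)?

bipush 7   → 7
pop        → (empty)
bipush -46 → -46
bipush 3   → -46 3
idiv       → -15
pop        → (empty)
bipush 16  → 16
ineg       → -16
bipush 1   → -16 1
swap       → 1 -16
isub       → 17
dup        → 17 17
pop        → 17
bipush 2   → 17 2
isub       → 15

1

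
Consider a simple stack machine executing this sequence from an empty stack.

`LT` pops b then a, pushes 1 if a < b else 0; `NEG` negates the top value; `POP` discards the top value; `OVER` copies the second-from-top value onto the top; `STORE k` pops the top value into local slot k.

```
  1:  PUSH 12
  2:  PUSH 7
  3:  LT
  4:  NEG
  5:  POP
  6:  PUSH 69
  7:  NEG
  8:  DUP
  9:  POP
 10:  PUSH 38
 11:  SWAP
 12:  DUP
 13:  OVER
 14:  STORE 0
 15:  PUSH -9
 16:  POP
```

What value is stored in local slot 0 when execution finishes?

PUSH 12 → 12
PUSH 7  → 12 7
LT      → 0
NEG     → 0
POP     → (empty)
PUSH 69 → 69
NEG     → -69
DUP     → -69 -69
POP     → -69
PUSH 38 → -69 38
SWAP    → 38 -69
DUP     → 38 -69 -69
OVER    → 38 -69 -69 -69
STORE 0 → 38 -69 -69
PUSH -9 → 38 -69 -69 -9
POP     → 38 -69 -69

-69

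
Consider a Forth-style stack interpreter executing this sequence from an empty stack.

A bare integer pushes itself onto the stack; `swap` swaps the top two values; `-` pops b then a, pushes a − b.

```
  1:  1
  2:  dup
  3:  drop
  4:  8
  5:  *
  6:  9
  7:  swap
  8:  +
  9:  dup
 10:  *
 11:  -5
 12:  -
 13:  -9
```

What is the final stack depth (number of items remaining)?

1     1
dup   1 1
drop  1
8     1 8
*     8
9     8 9
swap  9 8
+     17
dup   17 17
*     289
-5    289 -5
-     294
-9    294 -9

2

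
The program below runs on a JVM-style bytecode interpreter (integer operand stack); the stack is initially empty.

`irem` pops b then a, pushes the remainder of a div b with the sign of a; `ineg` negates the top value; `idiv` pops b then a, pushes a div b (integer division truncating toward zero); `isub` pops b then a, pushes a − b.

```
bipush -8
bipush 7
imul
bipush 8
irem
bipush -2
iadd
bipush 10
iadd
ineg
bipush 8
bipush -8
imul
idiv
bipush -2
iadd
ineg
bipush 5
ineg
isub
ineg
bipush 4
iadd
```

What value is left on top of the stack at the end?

bipush -8  [-8]
bipush 7   [-8, 7]
imul       [-56]
bipush 8   [-56, 8]
irem       [0]
bipush -2  [0, -2]
iadd       [-2]
bipush 10  [-2, 10]
iadd       [8]
ineg       [-8]
bipush 8   [-8, 8]
bipush -8  [-8, 8, -8]
imul       [-8, -64]
idiv       [0]
bipush -2  [0, -2]
iadd       [-2]
ineg       [2]
bipush 5   [2, 5]
ineg       [2, -5]
isub       [7]
ineg       [-7]
bipush 4   [-7, 4]
iadd       [-3]

-3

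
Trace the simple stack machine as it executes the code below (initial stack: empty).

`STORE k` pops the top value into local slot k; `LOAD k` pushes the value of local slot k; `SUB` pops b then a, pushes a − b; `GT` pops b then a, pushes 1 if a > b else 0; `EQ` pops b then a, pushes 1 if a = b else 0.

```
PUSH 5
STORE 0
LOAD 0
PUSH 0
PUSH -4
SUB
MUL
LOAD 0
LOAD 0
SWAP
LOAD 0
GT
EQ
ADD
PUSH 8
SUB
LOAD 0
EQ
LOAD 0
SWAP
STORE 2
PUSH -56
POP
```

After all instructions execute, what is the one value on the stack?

5

PUSH 5   → 5
STORE 0  → (empty)
LOAD 0   → 5
PUSH 0   → 5 0
PUSH -4  → 5 0 -4
SUB      → 5 4
MUL      → 20
LOAD 0   → 20 5
LOAD 0   → 20 5 5
SWAP     → 20 5 5
LOAD 0   → 20 5 5 5
GT       → 20 5 0
EQ       → 20 0
ADD      → 20
PUSH 8   → 20 8
SUB      → 12
LOAD 0   → 12 5
EQ       → 0
LOAD 0   → 0 5
SWAP     → 5 0
STORE 2  → 5
PUSH -56 → 5 -56
POP      → 5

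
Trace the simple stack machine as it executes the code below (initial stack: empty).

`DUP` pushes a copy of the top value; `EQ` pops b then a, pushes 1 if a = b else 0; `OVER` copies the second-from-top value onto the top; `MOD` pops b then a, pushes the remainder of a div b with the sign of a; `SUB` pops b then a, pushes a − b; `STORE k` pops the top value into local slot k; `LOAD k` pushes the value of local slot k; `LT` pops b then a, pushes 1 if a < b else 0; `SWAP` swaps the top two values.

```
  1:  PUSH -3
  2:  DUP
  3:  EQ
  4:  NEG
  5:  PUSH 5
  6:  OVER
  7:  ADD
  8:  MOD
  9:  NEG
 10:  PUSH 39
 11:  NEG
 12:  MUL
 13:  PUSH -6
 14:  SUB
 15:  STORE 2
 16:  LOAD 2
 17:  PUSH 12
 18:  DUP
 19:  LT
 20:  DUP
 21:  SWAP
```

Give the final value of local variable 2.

PUSH -3 → [-3]
DUP     → [-3, -3]
EQ      → [1]
NEG     → [-1]
PUSH 5  → [-1, 5]
OVER    → [-1, 5, -1]
ADD     → [-1, 4]
MOD     → [-1]
NEG     → [1]
PUSH 39 → [1, 39]
NEG     → [1, -39]
MUL     → [-39]
PUSH -6 → [-39, -6]
SUB     → [-33]
STORE 2 → []
LOAD 2  → [-33]
PUSH 12 → [-33, 12]
DUP     → [-33, 12, 12]
LT      → [-33, 0]
DUP     → [-33, 0, 0]
SWAP    → [-33, 0, 0]

-33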